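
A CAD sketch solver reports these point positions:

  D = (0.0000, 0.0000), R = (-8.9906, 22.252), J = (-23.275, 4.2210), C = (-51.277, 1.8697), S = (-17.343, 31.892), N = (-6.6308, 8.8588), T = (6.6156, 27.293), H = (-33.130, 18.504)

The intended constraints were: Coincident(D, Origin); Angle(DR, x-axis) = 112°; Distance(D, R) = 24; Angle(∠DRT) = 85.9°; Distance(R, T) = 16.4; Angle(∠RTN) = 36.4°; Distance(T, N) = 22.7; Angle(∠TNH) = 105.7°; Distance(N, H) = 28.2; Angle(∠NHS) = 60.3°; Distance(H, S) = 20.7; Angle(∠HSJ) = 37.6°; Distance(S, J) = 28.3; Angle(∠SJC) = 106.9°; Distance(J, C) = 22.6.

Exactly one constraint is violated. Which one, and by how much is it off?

Distance(J, C) = 22.6 — off by 5.50.

D = (0.00, 0.00) ✓; DR at 112.0° ✓; |DR| = 24.00 ✓; ∠DRT = 85.90° ✓; |RT| = 16.40 ✓; ∠RTN = 36.40° ✓; |TN| = 22.70 ✓; ∠TNH = 105.7° ✓; |NH| = 28.20 ✓; ∠NHS = 60.30° ✓; |HS| = 20.70 ✓; ∠HSJ = 37.60° ✓; |SJ| = 28.30 ✓; ∠SJC = 106.9° ✓; |JC| = 28.10 ✗.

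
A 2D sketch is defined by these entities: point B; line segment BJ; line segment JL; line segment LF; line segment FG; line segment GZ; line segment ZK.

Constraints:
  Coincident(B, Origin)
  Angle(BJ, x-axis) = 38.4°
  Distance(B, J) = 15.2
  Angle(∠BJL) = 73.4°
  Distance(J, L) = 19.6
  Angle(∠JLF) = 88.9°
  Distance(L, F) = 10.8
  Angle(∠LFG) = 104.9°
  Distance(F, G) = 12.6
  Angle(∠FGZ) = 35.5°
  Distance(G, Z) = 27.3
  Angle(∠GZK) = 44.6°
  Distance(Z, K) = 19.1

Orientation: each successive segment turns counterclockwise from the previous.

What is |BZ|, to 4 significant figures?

29.76

∠LFG = 104.9° gives FG at -48.80° from the x-axis; with |FG| = 12.6, G = (-1.867, 2.239). ∠FGZ = 35.5° gives GZ at 95.70° from the x-axis; with |GZ| = 27.3, Z = (-4.579, 29.40). Then |BZ| = |Z − B| = 29.76.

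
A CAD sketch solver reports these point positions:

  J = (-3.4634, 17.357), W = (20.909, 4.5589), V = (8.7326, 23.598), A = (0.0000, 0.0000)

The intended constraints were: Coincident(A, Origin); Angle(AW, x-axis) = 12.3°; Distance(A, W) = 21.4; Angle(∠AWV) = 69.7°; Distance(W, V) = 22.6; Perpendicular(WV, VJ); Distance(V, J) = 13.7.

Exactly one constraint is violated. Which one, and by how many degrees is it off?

Perpendicular(WV, VJ) — off by 5.50°.

A = (0.00, 0.00) ✓; AW at 12.30° ✓; |AW| = 21.40 ✓; ∠AWV = 69.70° ✓; |WV| = 22.60 ✓; ∠(WV, VJ) = 84.50° ✗; |VJ| = 13.70 ✓.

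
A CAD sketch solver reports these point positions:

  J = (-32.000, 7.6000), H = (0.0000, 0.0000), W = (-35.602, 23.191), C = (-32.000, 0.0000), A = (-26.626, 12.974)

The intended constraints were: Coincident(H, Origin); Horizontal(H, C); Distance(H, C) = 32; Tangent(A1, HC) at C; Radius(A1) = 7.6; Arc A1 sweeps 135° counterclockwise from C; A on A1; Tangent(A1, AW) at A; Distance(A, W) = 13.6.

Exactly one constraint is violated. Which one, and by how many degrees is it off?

Tangent(A1, AW) at A — off by 3.70°.

H = (0.00, 0.00) ✓; H.y = 0.00, C.y = 0.00 ✓; |HC| = 32.00 ✓; ∠(JC, CH) = 90.00° ✓; |JC| = 7.600 ✓; bearing(J→A) − bearing(J→C) = 135.0° ✓; |JA| = 7.600 ✓; ∠(JA, AW) = 93.70° ✗; |AW| = 13.60 ✓.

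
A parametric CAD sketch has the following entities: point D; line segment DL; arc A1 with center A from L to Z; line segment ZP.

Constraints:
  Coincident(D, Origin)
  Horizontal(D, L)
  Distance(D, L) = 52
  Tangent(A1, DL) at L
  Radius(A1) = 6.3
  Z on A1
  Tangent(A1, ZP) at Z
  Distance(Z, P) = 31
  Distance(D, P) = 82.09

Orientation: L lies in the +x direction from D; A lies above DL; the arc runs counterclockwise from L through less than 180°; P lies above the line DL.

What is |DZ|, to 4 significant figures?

56.38

D is at the origin; DL is horizontal with |DL| = 52.0 and L on the +x side, so L = (52.00, 0.000). A1 meets DL tangentially, so AL is at right angles to DL, so A = L + (0, 6.3) = (52.00, 6.300). Since AZ ⟂ ZP (tangency), |AP| = √(6.3² + 31.0²) = 31.63 regardless of where Z sits on A1. So P lies on both circle(D, 82.09) and circle(A, 31.63); the above-DL intersection is P = (78.75, 23.19). Z is the foot of the tangent from P: Z = (56.36, 1.750).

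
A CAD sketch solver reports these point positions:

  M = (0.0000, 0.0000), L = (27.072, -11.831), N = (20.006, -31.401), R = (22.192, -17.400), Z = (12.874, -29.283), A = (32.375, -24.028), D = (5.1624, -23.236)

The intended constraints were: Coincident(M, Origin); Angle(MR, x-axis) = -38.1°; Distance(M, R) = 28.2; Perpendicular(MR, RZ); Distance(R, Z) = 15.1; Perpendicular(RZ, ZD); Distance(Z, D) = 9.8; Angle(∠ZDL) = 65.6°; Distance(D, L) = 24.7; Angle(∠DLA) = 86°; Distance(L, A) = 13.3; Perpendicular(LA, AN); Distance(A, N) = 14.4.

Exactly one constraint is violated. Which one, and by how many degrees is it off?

Perpendicular(LA, AN) — off by 7.30°.

M = (0.00, 0.00) ✓; MR at -38.10° ✓; |MR| = 28.20 ✓; ∠(MR, RZ) = 90.00° ✓; |RZ| = 15.10 ✓; ∠(RZ, ZD) = 90.00° ✓; |ZD| = 9.800 ✓; ∠ZDL = 65.60° ✓; |DL| = 24.70 ✓; ∠DLA = 86.00° ✓; |LA| = 13.30 ✓; ∠(LA, AN) = 82.70° ✗; |AN| = 14.40 ✓.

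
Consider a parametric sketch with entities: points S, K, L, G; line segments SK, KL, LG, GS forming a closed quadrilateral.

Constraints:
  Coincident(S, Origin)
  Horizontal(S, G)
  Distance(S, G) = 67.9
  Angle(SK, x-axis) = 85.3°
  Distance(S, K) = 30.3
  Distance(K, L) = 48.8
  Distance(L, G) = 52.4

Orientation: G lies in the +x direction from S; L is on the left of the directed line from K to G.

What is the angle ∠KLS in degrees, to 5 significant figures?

23.490°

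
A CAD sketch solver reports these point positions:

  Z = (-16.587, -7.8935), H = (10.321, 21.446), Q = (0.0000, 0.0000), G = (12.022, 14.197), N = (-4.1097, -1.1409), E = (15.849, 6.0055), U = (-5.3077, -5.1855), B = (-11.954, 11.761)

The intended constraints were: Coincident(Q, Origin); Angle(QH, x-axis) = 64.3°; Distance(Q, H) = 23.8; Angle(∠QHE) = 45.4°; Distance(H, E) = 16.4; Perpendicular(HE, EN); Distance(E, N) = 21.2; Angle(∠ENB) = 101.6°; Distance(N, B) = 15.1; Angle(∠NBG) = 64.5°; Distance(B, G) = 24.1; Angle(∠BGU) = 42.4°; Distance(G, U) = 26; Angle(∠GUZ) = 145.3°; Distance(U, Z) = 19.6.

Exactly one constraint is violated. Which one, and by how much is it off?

Distance(U, Z) = 19.6 — off by 8.00.

Q = (0.00, 0.00) ✓; QH at 64.30° ✓; |QH| = 23.80 ✓; ∠QHE = 45.40° ✓; |HE| = 16.40 ✓; ∠(HE, EN) = 90.00° ✓; |EN| = 21.20 ✓; ∠ENB = 101.6° ✓; |NB| = 15.10 ✓; ∠NBG = 64.50° ✓; |BG| = 24.10 ✓; ∠BGU = 42.40° ✓; |GU| = 26.00 ✓; ∠GUZ = 145.3° ✓; |UZ| = 11.60 ✗.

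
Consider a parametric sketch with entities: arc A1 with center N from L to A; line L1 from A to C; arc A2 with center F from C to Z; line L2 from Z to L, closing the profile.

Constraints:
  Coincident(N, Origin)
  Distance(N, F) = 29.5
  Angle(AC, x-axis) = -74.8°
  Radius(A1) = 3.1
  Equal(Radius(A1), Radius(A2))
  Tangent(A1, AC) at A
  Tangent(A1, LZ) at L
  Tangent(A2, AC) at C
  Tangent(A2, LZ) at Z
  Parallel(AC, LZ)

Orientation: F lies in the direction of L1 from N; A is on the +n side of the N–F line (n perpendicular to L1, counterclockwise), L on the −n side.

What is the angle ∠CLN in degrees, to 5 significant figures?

78.131°

Tangency of A1 to both parallel lines with radius 3.1 puts A and L at N ± 3.1·n: A = (2.9916, 0.81279), L = (-2.9916, -0.81279). Equal radii place C and Z the same way about F: C = F + 3.1·n = (10.726, -27.655), Z = F − 3.1·n = (4.7430, -29.281). Then cos ∠CLN = LC·LN / (|LC||LN|), giving 78.131°.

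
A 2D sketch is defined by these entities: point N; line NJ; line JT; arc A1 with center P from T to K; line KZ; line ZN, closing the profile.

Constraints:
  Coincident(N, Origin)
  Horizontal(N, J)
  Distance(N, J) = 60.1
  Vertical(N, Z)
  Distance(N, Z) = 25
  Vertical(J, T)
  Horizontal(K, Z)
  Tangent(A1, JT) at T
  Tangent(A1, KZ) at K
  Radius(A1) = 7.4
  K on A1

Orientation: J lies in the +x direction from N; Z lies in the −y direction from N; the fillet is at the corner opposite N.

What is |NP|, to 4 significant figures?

55.56

NZ is vertical with |NZ| = 25.0 and Z on the −y side, so Z = (0.000, -25.00). The virtual corner opposite N is at (60.10, -25.00). Tangency of A1 to JT means the radius PT is perpendicular to JT and A1 meets KZ tangentially, so PK is at right angles to KZ, with radius 7.4, so the center P sits 7.4 in from both sides at P = (52.70, -17.60). Then |NP| = |P − N| = 55.56.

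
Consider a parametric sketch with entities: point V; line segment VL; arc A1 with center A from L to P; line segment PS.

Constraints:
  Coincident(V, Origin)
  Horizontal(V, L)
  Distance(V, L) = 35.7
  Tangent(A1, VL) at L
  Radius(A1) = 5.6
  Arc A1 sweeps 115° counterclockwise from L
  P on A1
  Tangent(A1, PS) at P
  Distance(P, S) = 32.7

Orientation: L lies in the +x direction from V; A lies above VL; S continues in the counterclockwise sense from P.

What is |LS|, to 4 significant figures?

38.61

V is at the origin; VL is horizontal with |VL| = 35.7 and L on the +x side, so L = (35.70, 0.000). Tangency of A1 to VL means the radius AL is perpendicular to VL, so A = L + (0, 5.6) = (35.70, 5.600). On A1, L sits at bearing -90° from A; a 115° counterclockwise sweep puts P at bearing 25°, so P = A + 5.6·(cos 25°, sin 25°) = (40.78, 7.967). A1 meets PS tangentially, so AP is at right angles to PS, so PS runs along (−sin 25°, cos 25°); with |PS| = 32.7, S = (26.96, 37.60). Then |LS| = |S − L| = 38.61.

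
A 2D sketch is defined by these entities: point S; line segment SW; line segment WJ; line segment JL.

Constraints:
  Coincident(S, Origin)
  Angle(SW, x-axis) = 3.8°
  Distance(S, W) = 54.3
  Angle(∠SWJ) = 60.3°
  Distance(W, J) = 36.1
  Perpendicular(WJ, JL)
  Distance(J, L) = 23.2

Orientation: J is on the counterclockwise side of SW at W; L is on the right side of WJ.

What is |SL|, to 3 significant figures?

71.0

S is at the origin; SW runs at 3.8° with length 54.3, so W = 54.3·(cos 3.8°, sin 3.8°) = (54.2, 3.60). ∠SWJ = 60.3°, so WJ runs at 3.8° + (180° − 60.3°) = 124° from the x-axis; with |WJ| = 36.1, J = W + 36.1·(cos 124°, sin 124°) = (34.3, 33.7). The perpendicularity gives JL at right angles to WJ; with |JL| = 23.2 on the right of WJ, L = J + 23.2·(0.834, 0.552) = (53.6, 46.5). Then |SL| = |L − S| = 71.0.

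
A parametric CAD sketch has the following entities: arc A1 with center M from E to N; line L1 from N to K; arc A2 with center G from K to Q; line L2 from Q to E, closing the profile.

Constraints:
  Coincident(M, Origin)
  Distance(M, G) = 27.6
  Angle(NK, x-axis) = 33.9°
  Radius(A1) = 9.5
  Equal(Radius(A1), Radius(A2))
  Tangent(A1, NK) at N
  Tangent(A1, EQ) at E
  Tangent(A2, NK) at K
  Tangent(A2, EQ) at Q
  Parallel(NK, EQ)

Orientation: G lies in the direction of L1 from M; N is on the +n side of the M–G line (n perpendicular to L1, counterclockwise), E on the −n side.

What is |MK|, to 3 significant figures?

29.2

The slot axis is L1's direction at 33.9°, so u = (cos 33.9°, sin 33.9°) = (0.830, 0.558) and n = (−sin 33.9°, cos 33.9°) = (-0.558, 0.830). M is at the origin and G lies 27.6 along u from M, so G = 27.6·u = (22.9, 15.4). Tangency of A1 to both parallel lines with radius 9.5 puts N and E at M ± 9.5·n: N = (-5.30, 7.89), E = (5.30, -7.89). Equal radii place K and Q the same way about G: K = G + 9.5·n = (17.6, 23.3), Q = G − 9.5·n = (28.2, 7.51). Then |MK| = |K − M| = 29.2.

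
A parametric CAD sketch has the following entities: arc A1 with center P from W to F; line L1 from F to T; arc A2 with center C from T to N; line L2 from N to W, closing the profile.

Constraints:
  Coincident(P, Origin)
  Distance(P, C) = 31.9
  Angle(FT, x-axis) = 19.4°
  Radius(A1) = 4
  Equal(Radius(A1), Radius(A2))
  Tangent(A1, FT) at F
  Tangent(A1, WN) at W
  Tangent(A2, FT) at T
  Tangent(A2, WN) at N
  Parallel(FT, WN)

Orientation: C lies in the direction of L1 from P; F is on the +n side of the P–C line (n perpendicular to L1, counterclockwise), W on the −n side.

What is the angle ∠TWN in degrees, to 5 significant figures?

14.078°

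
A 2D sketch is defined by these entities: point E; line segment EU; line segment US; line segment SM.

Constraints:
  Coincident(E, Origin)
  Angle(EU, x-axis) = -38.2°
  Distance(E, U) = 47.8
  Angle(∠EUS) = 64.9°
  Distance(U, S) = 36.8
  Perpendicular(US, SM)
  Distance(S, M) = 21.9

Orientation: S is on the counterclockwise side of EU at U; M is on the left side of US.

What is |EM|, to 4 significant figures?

27.03

E is at the origin; EU runs at -38.2° with length 47.8, so U = 47.8·(cos -38.2°, sin -38.2°) = (37.56, -29.56). ∠EUS = 64.9°, so US runs at -38.2° + (180° − 64.9°) = 76.90° from the x-axis; with |US| = 36.8, S = U + 36.8·(cos 76.90°, sin 76.90°) = (45.90, 6.282). US is perpendicular to SM; with |SM| = 21.9 on the left of US, M = S + 21.9·(-0.9740, 0.2267) = (24.57, 11.25). Then |EM| = |M − E| = 27.03.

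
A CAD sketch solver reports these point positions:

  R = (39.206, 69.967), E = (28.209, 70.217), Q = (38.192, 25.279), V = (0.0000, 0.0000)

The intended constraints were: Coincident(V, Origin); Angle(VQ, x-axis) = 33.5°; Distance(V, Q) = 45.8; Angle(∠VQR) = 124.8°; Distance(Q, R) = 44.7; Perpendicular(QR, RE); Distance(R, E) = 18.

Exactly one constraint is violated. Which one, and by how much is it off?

Distance(R, E) = 18 — off by 7.00.

V = (0.00, 0.00) ✓; VQ at 33.50° ✓; |VQ| = 45.80 ✓; ∠VQR = 124.8° ✓; |QR| = 44.70 ✓; ∠(QR, RE) = 90.00° ✓; |RE| = 11.00 ✗.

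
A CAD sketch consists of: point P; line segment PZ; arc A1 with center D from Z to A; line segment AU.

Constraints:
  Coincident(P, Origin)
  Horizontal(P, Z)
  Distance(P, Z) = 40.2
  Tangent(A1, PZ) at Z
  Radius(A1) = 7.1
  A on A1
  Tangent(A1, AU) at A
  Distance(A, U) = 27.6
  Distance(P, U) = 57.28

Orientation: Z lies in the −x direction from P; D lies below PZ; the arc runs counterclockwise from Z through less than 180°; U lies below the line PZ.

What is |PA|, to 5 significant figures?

47.892

Checks: ∠(DZ, ZP) = 90.00° ✓; |DZ| = 7.100 ✓; |DA| = 7.100 ✓; ∠(DA, AU) = 90.00° ✓; |AU| = 27.60 ✓; |PU| = 57.28 ✓.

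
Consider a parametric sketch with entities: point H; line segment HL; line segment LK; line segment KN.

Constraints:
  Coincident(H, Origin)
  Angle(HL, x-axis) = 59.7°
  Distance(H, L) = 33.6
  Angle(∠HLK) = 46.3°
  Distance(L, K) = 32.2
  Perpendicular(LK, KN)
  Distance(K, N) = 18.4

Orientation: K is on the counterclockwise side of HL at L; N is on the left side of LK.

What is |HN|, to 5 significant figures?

10.746

H is at the origin; HL runs at 59.7° with length 33.6, so L = 33.6·(cos 59.7°, sin 59.7°) = (16.952, 29.010). ∠HLK = 46.3°, so LK runs at 59.7° + (180° − 46.3°) = 193.40° from the x-axis; with |LK| = 32.2, K = L + 32.2·(cos 193.40°, sin 193.40°) = (-14.371, 21.548). LK is perpendicular to KN; with |KN| = 18.4 on the left of LK, N = K + 18.4·(0.23175, -0.97278) = (-10.107, 3.6487). Then |HN| = |N − H| = 10.746.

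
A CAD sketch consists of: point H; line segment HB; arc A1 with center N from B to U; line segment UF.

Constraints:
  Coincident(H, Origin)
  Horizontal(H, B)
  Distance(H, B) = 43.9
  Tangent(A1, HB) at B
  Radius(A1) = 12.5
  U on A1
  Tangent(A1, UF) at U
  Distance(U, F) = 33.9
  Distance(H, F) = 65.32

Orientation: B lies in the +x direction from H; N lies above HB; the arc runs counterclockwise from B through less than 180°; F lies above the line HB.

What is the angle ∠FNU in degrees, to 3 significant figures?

69.8°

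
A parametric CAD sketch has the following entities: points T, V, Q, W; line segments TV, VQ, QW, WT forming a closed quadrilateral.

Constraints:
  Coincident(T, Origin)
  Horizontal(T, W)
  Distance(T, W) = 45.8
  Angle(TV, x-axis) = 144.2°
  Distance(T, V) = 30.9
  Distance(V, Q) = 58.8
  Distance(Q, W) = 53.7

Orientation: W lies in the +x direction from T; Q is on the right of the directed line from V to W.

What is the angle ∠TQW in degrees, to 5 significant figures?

57.978°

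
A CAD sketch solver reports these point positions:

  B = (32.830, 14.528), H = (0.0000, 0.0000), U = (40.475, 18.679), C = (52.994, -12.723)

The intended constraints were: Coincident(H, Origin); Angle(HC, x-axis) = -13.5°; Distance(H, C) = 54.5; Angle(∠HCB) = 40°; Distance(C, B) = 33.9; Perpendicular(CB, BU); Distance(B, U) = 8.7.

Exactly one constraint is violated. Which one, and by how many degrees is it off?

Perpendicular(CB, BU) — off by 8.00°.

H = (0.00, 0.00) ✓; HC at -13.50° ✓; |HC| = 54.50 ✓; ∠HCB = 40.00° ✓; |CB| = 33.90 ✓; ∠(CB, BU) = 98.00° ✗; |BU| = 8.699 ✓.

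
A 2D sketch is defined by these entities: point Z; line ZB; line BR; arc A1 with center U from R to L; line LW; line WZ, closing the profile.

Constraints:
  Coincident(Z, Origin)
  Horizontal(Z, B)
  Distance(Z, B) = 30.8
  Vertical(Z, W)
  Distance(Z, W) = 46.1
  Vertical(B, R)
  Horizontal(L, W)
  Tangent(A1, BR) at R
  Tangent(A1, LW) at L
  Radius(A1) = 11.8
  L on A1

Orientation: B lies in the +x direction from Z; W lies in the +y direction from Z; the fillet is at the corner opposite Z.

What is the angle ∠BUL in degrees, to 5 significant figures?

161.02°

Z is at the origin; Z and B share the same y with |ZB| = 30.8 and B on the +x side, so B = (30.800, 0.0000). Z and W share the same x with |ZW| = 46.1 and W on the +y side, so W = (0.0000, 46.100). The virtual corner opposite Z is at (30.800, 46.100). Since A1 is tangent to BR there, UR ⟂ BR and tangency of A1 to LW means the radius UL is perpendicular to LW, with radius 11.8, so the center U sits 11.8 in from both sides at U = (19.000, 34.300). That places the tangent points at R = (30.800, 34.300) on BR and L = (19.000, 46.100) on LW. Then cos ∠BUL = UB·UL / (|UB||UL|), giving 161.02°.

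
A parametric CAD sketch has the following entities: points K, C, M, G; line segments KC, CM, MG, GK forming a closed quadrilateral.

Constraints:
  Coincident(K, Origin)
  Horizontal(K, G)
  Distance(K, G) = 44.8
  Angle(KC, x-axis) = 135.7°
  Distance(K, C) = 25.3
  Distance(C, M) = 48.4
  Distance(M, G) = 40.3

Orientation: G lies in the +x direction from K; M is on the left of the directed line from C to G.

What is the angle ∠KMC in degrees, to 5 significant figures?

31.195°

K is at the origin; KG is horizontal with |KG| = 44.8 and G in +x, so G = (44.8, 0). KC runs at 135.7° with |KC| = 25.3, so C = (-18.107, 17.670). M is determined by |CM| = 48.4 and |MG| = 40.3 together: it lies at the intersection of circle(C, 48.4) and circle(G, 40.3). With |CG| = 65.342, the foot of the radical line on CG is 38.169 from C and the perpendicular offset is √(48.4² − 38.169²) = 29.761. Taking the left-of-CG solution: M = (26.688, 36.000).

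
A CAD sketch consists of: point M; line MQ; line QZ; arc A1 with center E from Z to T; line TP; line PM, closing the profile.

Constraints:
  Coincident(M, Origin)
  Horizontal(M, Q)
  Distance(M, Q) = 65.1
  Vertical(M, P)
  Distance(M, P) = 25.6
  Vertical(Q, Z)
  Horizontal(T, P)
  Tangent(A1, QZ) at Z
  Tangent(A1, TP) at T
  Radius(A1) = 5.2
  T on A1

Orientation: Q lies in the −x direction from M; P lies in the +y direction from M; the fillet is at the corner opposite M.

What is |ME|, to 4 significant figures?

63.28

M is at the origin; MQ is horizontal with |MQ| = 65.1 and Q on the −x side, so Q = (-65.10, 0.000). M and P share the same x with |MP| = 25.6 and P on the +y side, so P = (0.000, 25.60). The virtual corner opposite M is at (-65.10, 25.60). The tangent condition forces EZ to be normal to QZ and A1 meets TP tangentially, so ET is at right angles to TP, with radius 5.2, so the center E sits 5.2 in from both sides at E = (-59.90, 20.40). Then |ME| = |E − M| = 63.28.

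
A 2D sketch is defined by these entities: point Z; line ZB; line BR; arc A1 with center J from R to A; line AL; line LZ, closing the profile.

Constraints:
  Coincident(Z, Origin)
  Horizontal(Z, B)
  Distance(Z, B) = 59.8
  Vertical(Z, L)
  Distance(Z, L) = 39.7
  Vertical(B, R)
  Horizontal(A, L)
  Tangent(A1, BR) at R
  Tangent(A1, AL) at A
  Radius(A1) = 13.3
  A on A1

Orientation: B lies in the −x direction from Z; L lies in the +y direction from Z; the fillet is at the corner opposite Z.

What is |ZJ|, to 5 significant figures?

53.472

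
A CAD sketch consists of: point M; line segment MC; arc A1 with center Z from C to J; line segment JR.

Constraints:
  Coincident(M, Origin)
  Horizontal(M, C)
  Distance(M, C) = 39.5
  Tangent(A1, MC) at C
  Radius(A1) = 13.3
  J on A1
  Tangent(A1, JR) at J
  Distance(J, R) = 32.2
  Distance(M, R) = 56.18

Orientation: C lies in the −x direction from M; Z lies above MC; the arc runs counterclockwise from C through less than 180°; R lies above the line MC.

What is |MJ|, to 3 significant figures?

30.4

Checks: |ZC| = 13.30 ✓; |ZJ| = 13.30 ✓; ∠(ZJ, JR) = 90.00° ✓; |JR| = 32.20 ✓; |MR| = 56.18 ✓.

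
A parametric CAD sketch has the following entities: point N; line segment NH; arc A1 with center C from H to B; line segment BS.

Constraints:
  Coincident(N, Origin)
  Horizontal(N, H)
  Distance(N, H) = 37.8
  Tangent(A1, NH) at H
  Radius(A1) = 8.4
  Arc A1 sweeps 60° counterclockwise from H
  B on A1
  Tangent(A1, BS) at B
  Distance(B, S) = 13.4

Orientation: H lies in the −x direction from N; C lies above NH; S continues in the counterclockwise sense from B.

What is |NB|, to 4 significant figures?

30.81

N is at the origin; NH is horizontal with |NH| = 37.8 and H on the −x side, so H = (-37.80, 0.000). Since A1 is tangent to NH there, CH ⟂ NH, so C = H + (0, 8.4) = (-37.80, 8.400). On A1, H sits at bearing -90° from C; a 60° counterclockwise sweep puts B at bearing -30°, so B = C + 8.4·(cos -30°, sin -30°) = (-30.53, 4.200). Then |NB| = |B − N| = 30.81.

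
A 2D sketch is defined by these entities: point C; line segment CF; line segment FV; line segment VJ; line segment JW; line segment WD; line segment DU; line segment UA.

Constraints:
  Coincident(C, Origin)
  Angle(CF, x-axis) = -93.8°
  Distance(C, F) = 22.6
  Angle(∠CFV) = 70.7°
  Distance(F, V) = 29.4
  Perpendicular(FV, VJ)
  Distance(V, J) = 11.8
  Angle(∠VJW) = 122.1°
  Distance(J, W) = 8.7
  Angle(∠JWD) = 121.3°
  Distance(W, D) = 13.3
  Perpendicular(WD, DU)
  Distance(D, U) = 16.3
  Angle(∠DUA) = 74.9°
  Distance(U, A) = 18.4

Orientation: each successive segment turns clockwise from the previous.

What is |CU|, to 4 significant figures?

27.32

C is at the origin; CF runs at -93.8° with length 22.6, so F = (-1.498, -22.55). ∠CFV = 70.7° gives FV at 156.9° from the x-axis; with |FV| = 29.4, V = (-28.54, -11.02). The perpendicularity gives VJ at right angles to FV, so VJ runs at 66.90°; with |VJ| = 11.8, J = (-23.91, -0.1617). ∠VJW = 122.1° gives JW at 9.000° from the x-axis; with |JW| = 8.7, W = (-15.32, 1.199). ∠JWD = 121.3° gives WD at -49.70° from the x-axis; with |WD| = 13.3, D = (-6.716, -8.944). WD is perpendicular to DU, so DU runs at -139.7°; with |DU| = 16.3, U = (-19.15, -19.49). Then |CU| = |U − C| = 27.32.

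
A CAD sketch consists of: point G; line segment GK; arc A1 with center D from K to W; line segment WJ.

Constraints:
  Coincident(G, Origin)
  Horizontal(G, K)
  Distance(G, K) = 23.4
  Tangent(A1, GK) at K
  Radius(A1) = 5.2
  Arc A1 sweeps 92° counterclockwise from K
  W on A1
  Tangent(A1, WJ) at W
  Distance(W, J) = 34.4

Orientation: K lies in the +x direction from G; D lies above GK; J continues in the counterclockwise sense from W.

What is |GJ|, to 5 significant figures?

48.285

On A1, K sits at bearing -90° from D; a 92° counterclockwise sweep puts W at bearing 2°, so W = D + 5.2·(cos 2°, sin 2°) = (28.597, 5.3815). A1 meets WJ tangentially, so DW is at right angles to WJ, so WJ runs along (−sin 2°, cos 2°); with |WJ| = 34.4, J = (27.396, 39.761). Then |GJ| = |J − G| = 48.285.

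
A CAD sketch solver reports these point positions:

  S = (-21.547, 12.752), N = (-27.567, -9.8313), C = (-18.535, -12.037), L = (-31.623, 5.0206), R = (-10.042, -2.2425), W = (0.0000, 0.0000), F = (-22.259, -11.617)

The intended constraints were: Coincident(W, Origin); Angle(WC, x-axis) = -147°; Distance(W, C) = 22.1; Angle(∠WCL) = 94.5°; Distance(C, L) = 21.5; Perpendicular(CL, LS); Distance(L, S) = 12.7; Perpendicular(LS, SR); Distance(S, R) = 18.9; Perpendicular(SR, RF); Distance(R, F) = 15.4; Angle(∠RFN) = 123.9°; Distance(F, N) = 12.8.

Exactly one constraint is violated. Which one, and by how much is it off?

Distance(F, N) = 12.8 — off by 7.20.

W = (0.00, 0.00) ✓; WC at -147.0° ✓; |WC| = 22.10 ✓; ∠WCL = 94.50° ✓; |CL| = 21.50 ✓; ∠(CL, LS) = 90.00° ✓; |LS| = 12.70 ✓; ∠(LS, SR) = 90.00° ✓; |SR| = 18.90 ✓; ∠(SR, RF) = 90.00° ✓; |RF| = 15.40 ✓; ∠RFN = 123.9° ✓; |FN| = 5.600 ✗.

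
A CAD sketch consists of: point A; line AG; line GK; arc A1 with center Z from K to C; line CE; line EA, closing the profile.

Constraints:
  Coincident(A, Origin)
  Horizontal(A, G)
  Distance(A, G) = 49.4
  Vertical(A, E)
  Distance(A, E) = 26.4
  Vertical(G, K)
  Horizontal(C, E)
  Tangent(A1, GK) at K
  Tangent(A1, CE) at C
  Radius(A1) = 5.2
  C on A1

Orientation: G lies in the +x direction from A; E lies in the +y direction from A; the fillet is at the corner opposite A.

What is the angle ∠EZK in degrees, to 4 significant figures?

173.3°

A is at the origin; A and G share the same y with |AG| = 49.4 and G on the +x side, so G = (49.40, 0.000). A and E share the same x with |AE| = 26.4 and E on the +y side, so E = (0.000, 26.40). The virtual corner opposite A is at (49.40, 26.40). The tangent condition forces ZK to be normal to GK and the tangent condition forces ZC to be normal to CE, with radius 5.2, so the center Z sits 5.2 in from both sides at Z = (44.20, 21.20). That places the tangent points at K = (49.40, 21.20) on GK and C = (44.20, 26.40) on CE. Then cos ∠EZK = ZE·ZK / (|ZE||ZK|), giving 173.3°.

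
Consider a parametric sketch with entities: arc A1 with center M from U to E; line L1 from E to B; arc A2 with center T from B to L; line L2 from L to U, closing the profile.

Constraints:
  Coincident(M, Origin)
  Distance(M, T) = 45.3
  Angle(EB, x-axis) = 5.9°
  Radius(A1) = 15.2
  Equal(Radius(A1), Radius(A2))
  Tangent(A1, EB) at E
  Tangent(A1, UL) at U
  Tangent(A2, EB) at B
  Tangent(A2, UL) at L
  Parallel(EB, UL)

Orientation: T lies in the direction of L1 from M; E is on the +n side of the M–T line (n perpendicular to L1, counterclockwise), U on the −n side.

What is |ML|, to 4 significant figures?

47.78

The slot axis is L1's direction at 5.9°, so u = (cos 5.9°, sin 5.9°) = (0.9947, 0.1028) and n = (−sin 5.9°, cos 5.9°) = (-0.1028, 0.9947). M is at the origin and T lies 45.3 along u from M, so T = 45.3·u = (45.06, 4.657). Tangency of A1 to both parallel lines with radius 15.2 puts E and U at M ± 15.2·n: E = (-1.562, 15.12), U = (1.562, -15.12). Equal radii place B and L the same way about T: B = T + 15.2·n = (43.50, 19.78), L = T − 15.2·n = (46.62, -10.46). Then |ML| = |L − M| = 47.78.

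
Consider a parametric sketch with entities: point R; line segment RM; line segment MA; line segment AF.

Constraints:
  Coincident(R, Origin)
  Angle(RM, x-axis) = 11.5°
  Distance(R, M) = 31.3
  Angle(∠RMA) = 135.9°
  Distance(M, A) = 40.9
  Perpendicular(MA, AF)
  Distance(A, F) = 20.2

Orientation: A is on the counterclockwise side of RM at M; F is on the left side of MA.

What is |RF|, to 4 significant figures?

63.40

∠RMA = 135.9°, so MA runs at 11.5° + (180° − 135.9°) = 55.60° from the x-axis; with |MA| = 40.9, A = M + 40.9·(cos 55.60°, sin 55.60°) = (53.78, 39.99). The perpendicularity gives AF at right angles to MA; with |AF| = 20.2 on the left of MA, F = A + 20.2·(-0.8251, 0.5650) = (37.11, 51.40). Then |RF| = |F − R| = 63.40.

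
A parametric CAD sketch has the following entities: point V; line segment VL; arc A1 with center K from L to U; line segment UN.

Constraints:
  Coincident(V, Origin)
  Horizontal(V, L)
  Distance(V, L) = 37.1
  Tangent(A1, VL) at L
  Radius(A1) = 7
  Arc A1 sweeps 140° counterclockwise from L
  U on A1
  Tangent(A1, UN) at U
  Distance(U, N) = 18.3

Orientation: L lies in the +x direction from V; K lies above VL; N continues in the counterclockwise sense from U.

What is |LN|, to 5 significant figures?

25.935

V is at the origin; VL is horizontal with |VL| = 37.1 and L on the +x side, so L = (37.100, 0.0000). Tangency of A1 to VL means the radius KL is perpendicular to VL, so K = L + (0, 7) = (37.100, 7.0000). On A1, L sits at bearing -90° from K; a 140° counterclockwise sweep puts U at bearing 50°, so U = K + 7.0·(cos 50°, sin 50°) = (41.600, 12.362). Since A1 is tangent to UN there, KU ⟂ UN, so UN runs along (−sin 50°, cos 50°); with |UN| = 18.3, N = (27.581, 24.125). Then |LN| = |N − L| = 25.935.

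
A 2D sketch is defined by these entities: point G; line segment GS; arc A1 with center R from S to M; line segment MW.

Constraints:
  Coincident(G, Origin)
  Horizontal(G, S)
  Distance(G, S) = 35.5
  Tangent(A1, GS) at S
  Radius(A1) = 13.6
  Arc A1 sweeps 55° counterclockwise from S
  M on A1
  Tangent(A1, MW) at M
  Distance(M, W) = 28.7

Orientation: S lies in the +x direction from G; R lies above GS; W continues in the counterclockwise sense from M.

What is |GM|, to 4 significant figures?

47.00

Since A1 is tangent to GS there, RS ⟂ GS, so R = S + (0, 13.6) = (35.50, 13.60). On A1, S sits at bearing -90° from R; a 55° counterclockwise sweep puts M at bearing -35°, so M = R + 13.6·(cos -35°, sin -35°) = (46.64, 5.799). Then |GM| = |M − G| = 47.00.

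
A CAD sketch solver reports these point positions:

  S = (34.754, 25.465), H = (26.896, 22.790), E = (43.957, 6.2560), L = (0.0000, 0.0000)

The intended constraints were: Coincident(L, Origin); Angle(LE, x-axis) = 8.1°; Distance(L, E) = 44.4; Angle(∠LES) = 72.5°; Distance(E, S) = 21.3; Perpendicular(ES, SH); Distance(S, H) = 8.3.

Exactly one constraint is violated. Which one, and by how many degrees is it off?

Perpendicular(ES, SH) — off by 6.80°.

L = (0.00, 0.00) ✓; LE at 8.100° ✓; |LE| = 44.40 ✓; ∠LES = 72.50° ✓; |ES| = 21.30 ✓; ∠(ES, SH) = 83.20° ✗; |SH| = 8.301 ✓.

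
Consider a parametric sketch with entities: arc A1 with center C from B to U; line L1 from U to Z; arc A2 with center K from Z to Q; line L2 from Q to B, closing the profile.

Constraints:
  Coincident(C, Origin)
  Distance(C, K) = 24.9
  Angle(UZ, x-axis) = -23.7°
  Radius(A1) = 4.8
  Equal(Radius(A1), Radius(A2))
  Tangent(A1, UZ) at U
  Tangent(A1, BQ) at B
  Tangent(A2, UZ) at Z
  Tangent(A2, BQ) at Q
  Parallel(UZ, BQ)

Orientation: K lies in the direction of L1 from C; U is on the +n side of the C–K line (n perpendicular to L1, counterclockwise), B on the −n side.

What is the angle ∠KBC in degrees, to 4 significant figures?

79.09°

The slot axis is L1's direction at -23.7°, so u = (cos -23.7°, sin -23.7°) = (0.9157, -0.4019) and n = (−sin -23.7°, cos -23.7°) = (0.4019, 0.9157). C is at the origin and K lies 24.9 along u from C, so K = 24.9·u = (22.80, -10.01). Tangency of A1 to both parallel lines with radius 4.8 puts U and B at C ± 4.8·n: U = (1.929, 4.395), B = (-1.929, -4.395). Then cos ∠KBC = BK·BC / (|BK||BC|), giving 79.09°.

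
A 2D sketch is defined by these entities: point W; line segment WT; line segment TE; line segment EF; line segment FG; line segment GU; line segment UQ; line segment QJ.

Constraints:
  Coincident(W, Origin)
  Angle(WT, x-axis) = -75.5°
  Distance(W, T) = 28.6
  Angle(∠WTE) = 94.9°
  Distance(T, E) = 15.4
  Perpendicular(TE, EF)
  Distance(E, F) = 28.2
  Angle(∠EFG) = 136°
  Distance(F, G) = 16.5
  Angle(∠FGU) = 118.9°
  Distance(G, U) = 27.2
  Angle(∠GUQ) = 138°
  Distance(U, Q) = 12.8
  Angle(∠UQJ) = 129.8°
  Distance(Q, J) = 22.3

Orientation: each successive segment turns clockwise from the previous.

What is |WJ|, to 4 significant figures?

34.16

W is at the origin; WT runs at -75.5° with length 28.6, so T = (7.161, -27.69). ∠WTE = 94.9° gives TE at -160.6° from the x-axis; with |TE| = 15.4, E = (-7.365, -32.80). TE is perpendicular to EF, so EF runs at 109.4°; with |EF| = 28.2, F = (-16.73, -6.205). ∠EFG = 136.0° gives FG at 65.40° from the x-axis; with |FG| = 16.5, G = (-9.863, 8.797). ∠FGU = 118.9° gives GU at 4.300° from the x-axis; with |GU| = 27.2, U = (17.26, 10.84). ∠GUQ = 138.0° gives UQ at -37.70° from the x-axis; with |UQ| = 12.8, Q = (27.39, 3.009). ∠UQJ = 129.8° gives QJ at -87.90° from the x-axis; with |QJ| = 22.3, J = (28.21, -19.28). Then |WJ| = |J − W| = 34.16.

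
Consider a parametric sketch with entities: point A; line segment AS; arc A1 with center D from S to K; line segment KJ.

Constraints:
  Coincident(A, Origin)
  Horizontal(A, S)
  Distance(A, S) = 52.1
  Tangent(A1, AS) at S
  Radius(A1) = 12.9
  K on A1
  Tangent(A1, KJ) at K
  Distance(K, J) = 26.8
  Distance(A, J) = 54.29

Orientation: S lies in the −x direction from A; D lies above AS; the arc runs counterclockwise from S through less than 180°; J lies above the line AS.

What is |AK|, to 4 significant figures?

41.08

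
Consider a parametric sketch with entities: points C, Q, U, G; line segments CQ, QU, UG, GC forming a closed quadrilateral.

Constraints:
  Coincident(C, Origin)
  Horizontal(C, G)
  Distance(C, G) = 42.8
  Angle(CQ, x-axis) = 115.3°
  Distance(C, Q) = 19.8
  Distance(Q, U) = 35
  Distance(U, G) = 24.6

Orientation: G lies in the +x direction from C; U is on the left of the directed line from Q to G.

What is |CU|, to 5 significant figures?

32.321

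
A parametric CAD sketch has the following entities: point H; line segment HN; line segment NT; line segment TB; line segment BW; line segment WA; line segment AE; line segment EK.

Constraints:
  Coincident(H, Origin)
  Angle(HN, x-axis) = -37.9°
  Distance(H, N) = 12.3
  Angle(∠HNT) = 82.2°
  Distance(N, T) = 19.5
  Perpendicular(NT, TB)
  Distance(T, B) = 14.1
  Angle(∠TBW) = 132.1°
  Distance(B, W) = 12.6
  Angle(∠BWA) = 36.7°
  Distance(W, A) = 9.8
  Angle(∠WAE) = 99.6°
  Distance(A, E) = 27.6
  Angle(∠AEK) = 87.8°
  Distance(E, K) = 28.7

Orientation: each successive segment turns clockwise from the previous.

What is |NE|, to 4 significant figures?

41.95

H is at the origin; HN runs at -37.9° with length 12.3, so N = (9.706, -7.556). ∠HNT = 82.2° gives NT at -135.7° from the x-axis; with |NT| = 19.5, T = (-4.250, -21.17). NT ⟂ TB, so TB runs at 134.3°; with |TB| = 14.1, B = (-14.10, -11.08). ∠TBW = 132.1° gives BW at 86.40° from the x-axis; with |BW| = 12.6, W = (-13.31, 1.492). ∠BWA = 36.7° gives WA at -56.90° from the x-axis; with |WA| = 9.8, A = (-7.955, -6.718). ∠WAE = 99.6° gives AE at -137.3° from the x-axis; with |AE| = 27.6, E = (-28.24, -25.44). Then |NE| = |E − N| = 41.95.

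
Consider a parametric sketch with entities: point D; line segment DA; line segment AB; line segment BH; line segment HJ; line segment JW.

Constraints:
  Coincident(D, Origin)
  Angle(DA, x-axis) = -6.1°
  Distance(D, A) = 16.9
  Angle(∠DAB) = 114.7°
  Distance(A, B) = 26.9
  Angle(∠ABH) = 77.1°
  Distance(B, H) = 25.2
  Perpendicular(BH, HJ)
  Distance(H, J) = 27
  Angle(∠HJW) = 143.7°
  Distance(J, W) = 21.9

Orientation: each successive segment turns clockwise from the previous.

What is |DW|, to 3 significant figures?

18.2

BH is perpendicular to HJ, so HJ runs at 95.7°; with |HJ| = 27.0, J = (-2.37, -2.93). ∠HJW = 143.7° gives JW at 59.4° from the x-axis; with |JW| = 21.9, W = (8.78, 15.9). Then |DW| = |W − D| = 18.2.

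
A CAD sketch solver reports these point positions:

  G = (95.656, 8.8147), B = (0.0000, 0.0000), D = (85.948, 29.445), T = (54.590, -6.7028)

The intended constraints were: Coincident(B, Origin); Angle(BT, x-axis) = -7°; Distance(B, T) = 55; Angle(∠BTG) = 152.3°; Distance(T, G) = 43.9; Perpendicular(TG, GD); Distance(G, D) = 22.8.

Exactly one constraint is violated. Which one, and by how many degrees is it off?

Perpendicular(TG, GD) — off by 4.50°.

B = (0.00, 0.00) ✓; BT at -7.000° ✓; |BT| = 55.00 ✓; ∠BTG = 152.3° ✓; |TG| = 43.90 ✓; ∠(TG, GD) = 94.50° ✗; |GD| = 22.80 ✓.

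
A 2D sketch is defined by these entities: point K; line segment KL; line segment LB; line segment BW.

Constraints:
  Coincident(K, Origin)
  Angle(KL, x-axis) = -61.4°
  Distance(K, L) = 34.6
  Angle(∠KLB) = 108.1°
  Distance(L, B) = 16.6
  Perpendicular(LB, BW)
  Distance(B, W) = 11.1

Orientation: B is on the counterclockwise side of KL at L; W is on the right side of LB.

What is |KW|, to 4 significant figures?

51.80

K is at the origin; KL runs at -61.4° with length 34.6, so L = 34.6·(cos -61.4°, sin -61.4°) = (16.56, -30.38). ∠KLB = 108.1°, so LB runs at -61.4° + (180° − 108.1°) = 10.50° from the x-axis; with |LB| = 16.6, B = L + 16.6·(cos 10.50°, sin 10.50°) = (32.88, -27.35). LB ⟂ BW; with |BW| = 11.1 on the right of LB, W = B + 11.1·(0.1822, -0.9833) = (34.91, -38.27). Then |KW| = |W − K| = 51.80.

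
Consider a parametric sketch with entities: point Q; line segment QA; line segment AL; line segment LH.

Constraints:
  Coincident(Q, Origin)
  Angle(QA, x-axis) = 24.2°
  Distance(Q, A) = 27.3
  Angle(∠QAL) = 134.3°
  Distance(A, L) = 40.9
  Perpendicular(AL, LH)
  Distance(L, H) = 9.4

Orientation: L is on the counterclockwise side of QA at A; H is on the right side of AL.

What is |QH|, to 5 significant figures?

66.584

∠QAL = 134.3°, so AL runs at 24.2° + (180° − 134.3°) = 69.900° from the x-axis; with |AL| = 40.9, L = A + 40.9·(cos 69.900°, sin 69.900°) = (38.957, 49.600). AL is perpendicular to LH; with |LH| = 9.4 on the right of AL, H = L + 9.4·(0.93909, -0.34366) = (47.784, 46.369). Then |QH| = |H − Q| = 66.584.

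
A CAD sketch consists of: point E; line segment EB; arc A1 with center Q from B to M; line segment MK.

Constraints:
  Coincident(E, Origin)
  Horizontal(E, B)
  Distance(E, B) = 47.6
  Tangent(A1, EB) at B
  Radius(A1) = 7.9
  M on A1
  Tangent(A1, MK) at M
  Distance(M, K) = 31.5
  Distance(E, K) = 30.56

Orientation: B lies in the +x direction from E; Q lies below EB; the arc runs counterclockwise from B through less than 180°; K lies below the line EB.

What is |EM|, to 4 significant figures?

42.24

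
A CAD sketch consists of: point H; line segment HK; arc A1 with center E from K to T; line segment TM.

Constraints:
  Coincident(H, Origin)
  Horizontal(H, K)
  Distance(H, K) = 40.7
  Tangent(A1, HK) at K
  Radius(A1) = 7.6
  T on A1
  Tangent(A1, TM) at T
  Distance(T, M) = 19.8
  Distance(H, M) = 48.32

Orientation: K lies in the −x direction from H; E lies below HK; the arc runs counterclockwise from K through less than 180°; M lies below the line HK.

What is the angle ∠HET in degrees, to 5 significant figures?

164.58°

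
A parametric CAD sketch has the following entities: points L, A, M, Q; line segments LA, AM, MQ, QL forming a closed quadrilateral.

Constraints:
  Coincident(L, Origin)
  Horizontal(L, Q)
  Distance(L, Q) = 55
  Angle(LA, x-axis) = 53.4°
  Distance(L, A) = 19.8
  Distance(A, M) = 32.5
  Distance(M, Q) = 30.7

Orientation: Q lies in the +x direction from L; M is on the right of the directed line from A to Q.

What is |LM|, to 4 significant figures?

29.96

L is at the origin; LQ is horizontal with |LQ| = 55.0 and Q in +x, so Q = (55.0, 0). LA runs at 53.4° with |LA| = 19.8, so A = (11.81, 15.90). M is determined by |AM| = 32.5 and |MQ| = 30.7 together: it lies at the intersection of circle(A, 32.5) and circle(Q, 30.7). With |AQ| = 46.03, the foot of the radical line on AQ is 24.25 from A and the perpendicular offset is √(32.5² − 24.25²) = 21.64. Taking the right-of-AQ solution: M = (27.09, -12.79).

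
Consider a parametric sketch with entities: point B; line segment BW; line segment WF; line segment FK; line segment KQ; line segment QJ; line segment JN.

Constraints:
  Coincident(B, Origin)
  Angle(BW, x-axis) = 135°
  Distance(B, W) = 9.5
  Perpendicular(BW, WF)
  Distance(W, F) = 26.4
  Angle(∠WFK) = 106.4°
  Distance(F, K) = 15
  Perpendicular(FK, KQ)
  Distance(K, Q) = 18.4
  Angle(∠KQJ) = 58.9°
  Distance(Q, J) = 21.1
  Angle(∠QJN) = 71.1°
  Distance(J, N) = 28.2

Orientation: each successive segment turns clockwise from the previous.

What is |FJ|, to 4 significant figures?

8.104

FK ⟂ KQ, so KQ runs at -118.6°; with |KQ| = 18.4, Q = (16.31, 2.050). ∠KQJ = 58.9° gives QJ at 120.3° from the x-axis; with |QJ| = 21.1, J = (5.666, 20.27). Then |FJ| = |J − F| = 8.104.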